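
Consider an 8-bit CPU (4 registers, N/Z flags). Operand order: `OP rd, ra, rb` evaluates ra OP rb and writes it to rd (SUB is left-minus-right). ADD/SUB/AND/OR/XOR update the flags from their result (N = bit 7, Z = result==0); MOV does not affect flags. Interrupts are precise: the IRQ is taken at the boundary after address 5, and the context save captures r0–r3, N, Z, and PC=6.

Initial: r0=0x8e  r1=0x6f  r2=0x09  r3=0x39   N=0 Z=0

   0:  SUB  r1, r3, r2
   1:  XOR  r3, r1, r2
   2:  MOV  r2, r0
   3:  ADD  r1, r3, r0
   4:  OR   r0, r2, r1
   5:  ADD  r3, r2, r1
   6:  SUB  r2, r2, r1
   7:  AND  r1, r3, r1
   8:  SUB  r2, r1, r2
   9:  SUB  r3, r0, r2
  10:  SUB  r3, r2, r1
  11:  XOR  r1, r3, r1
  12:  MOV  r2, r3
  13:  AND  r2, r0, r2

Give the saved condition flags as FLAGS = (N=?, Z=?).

FLAGS = (N=0, Z=0)

after  0: r0=0x8e r1=0x30 r2=0x09 r3=0x39  N=0 Z=0
after  1: r0=0x8e r1=0x30 r2=0x09 r3=0x39  N=0 Z=0
after  2: r0=0x8e r1=0x30 r2=0x8e r3=0x39  N=0 Z=0
after  3: r0=0x8e r1=0xc7 r2=0x8e r3=0x39  N=1 Z=0
after  4: r0=0xcf r1=0xc7 r2=0x8e r3=0x39  N=1 Z=0
after  5: r0=0xcf r1=0xc7 r2=0x8e r3=0x55  N=0 Z=0
-- IRQ taken; context saved, return-PC = 6 --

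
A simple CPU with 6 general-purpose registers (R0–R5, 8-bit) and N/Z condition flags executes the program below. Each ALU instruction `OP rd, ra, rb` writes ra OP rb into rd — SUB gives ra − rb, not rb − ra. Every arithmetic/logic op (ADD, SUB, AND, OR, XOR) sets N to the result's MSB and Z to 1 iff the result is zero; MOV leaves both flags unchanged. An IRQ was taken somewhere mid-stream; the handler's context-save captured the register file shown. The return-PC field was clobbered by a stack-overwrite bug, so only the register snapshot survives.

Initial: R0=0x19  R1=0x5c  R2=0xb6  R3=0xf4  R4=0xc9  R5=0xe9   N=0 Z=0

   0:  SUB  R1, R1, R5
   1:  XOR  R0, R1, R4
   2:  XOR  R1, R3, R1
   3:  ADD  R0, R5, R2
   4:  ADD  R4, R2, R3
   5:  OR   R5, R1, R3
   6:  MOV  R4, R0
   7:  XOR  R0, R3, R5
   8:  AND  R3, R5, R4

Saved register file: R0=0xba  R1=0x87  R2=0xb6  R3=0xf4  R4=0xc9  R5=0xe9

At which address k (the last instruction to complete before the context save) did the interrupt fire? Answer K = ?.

after  0: R0=0x19 R1=0x73 R2=0xb6 R3=0xf4 R4=0xc9 R5=0xe9  N=0 Z=0
after  1: R0=0xba R1=0x73 R2=0xb6 R3=0xf4 R4=0xc9 R5=0xe9  N=1 Z=0
after  2: R0=0xba R1=0x87 R2=0xb6 R3=0xf4 R4=0xc9 R5=0xe9  N=1 Z=0
-- IRQ taken; context saved, return-PC = 3 --

K = 2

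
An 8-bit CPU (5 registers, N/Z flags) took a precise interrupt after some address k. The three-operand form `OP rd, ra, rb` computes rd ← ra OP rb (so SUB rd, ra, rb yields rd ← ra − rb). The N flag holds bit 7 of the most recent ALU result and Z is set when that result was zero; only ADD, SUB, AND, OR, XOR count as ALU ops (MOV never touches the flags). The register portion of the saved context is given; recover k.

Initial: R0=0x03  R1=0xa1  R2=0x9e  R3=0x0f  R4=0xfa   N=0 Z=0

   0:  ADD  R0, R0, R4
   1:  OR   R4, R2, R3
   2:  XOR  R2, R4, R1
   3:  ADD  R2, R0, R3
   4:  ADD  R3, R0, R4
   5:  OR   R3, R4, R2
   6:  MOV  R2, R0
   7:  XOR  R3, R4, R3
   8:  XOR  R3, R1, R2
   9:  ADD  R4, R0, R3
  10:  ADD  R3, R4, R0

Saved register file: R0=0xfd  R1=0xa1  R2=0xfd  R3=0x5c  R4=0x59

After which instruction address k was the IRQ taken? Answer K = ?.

K = 9

after  0: R0=0xfd R1=0xa1 R2=0x9e R3=0x0f R4=0xfa  N=1 Z=0
after  1: R0=0xfd R1=0xa1 R2=0x9e R3=0x0f R4=0x9f  N=1 Z=0
after  2: R0=0xfd R1=0xa1 R2=0x3e R3=0x0f R4=0x9f  N=0 Z=0
after  3: R0=0xfd R1=0xa1 R2=0x0c R3=0x0f R4=0x9f  N=0 Z=0
after  4: R0=0xfd R1=0xa1 R2=0x0c R3=0x9c R4=0x9f  N=1 Z=0
after  5: R0=0xfd R1=0xa1 R2=0x0c R3=0x9f R4=0x9f  N=1 Z=0
after  6: R0=0xfd R1=0xa1 R2=0xfd R3=0x9f R4=0x9f  N=1 Z=0
after  7: R0=0xfd R1=0xa1 R2=0xfd R3=0x00 R4=0x9f  N=0 Z=1
after  8: R0=0xfd R1=0xa1 R2=0xfd R3=0x5c R4=0x9f  N=0 Z=0
after  9: R0=0xfd R1=0xa1 R2=0xfd R3=0x5c R4=0x59  N=0 Z=0
-- IRQ taken; context saved, return-PC = 10 --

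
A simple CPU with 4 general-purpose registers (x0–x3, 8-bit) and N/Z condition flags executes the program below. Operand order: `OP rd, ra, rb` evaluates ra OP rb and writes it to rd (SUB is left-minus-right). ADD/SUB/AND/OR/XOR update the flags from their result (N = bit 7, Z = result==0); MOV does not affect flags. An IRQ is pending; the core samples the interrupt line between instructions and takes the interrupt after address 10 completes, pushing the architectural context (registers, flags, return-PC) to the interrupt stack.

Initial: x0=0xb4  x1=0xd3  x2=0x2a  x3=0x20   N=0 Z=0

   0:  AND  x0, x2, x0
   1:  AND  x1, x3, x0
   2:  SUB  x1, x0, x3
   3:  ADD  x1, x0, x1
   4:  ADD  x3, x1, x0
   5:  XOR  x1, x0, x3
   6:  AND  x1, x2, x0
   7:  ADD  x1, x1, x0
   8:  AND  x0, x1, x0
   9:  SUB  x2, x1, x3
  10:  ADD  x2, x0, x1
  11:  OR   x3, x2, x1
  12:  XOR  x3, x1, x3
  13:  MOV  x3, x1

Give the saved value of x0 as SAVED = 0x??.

SAVED = 0x00

after  0: x0=0x20 x1=0xd3 x2=0x2a x3=0x20  N=0 Z=0
after  1: x0=0x20 x1=0x20 x2=0x2a x3=0x20  N=0 Z=0
after  2: x0=0x20 x1=0x00 x2=0x2a x3=0x20  N=0 Z=1
after  3: x0=0x20 x1=0x20 x2=0x2a x3=0x20  N=0 Z=0
after  4: x0=0x20 x1=0x20 x2=0x2a x3=0x40  N=0 Z=0
after  5: x0=0x20 x1=0x60 x2=0x2a x3=0x40  N=0 Z=0
after  6: x0=0x20 x1=0x20 x2=0x2a x3=0x40  N=0 Z=0
after  7: x0=0x20 x1=0x40 x2=0x2a x3=0x40  N=0 Z=0
after  8: x0=0x00 x1=0x40 x2=0x2a x3=0x40  N=0 Z=1
after  9: x0=0x00 x1=0x40 x2=0x00 x3=0x40  N=0 Z=1
after 10: x0=0x00 x1=0x40 x2=0x40 x3=0x40  N=0 Z=0
-- IRQ taken; context saved, return-PC = 11 --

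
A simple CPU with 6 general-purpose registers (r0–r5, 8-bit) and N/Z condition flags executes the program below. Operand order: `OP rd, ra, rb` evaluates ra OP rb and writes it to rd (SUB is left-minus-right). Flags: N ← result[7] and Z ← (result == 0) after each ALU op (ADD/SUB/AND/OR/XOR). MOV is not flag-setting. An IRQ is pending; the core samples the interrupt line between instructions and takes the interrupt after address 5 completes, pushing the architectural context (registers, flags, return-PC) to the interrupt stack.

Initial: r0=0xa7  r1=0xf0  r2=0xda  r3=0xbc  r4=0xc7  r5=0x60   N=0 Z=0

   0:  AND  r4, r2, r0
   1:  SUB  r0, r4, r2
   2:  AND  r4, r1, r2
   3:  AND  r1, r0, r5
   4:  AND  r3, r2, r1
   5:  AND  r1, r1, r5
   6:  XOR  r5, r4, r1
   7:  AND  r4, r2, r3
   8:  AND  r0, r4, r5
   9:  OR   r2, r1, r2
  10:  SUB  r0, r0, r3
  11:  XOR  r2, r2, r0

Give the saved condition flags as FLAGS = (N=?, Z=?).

after  0: r0=0xa7 r1=0xf0 r2=0xda r3=0xbc r4=0x82 r5=0x60  N=1 Z=0
after  1: r0=0xa8 r1=0xf0 r2=0xda r3=0xbc r4=0x82 r5=0x60  N=1 Z=0
after  2: r0=0xa8 r1=0xf0 r2=0xda r3=0xbc r4=0xd0 r5=0x60  N=1 Z=0
after  3: r0=0xa8 r1=0x20 r2=0xda r3=0xbc r4=0xd0 r5=0x60  N=0 Z=0
after  4: r0=0xa8 r1=0x20 r2=0xda r3=0x00 r4=0xd0 r5=0x60  N=0 Z=1
after  5: r0=0xa8 r1=0x20 r2=0xda r3=0x00 r4=0xd0 r5=0x60  N=0 Z=0
-- IRQ taken; context saved, return-PC = 6 --

FLAGS = (N=0, Z=0)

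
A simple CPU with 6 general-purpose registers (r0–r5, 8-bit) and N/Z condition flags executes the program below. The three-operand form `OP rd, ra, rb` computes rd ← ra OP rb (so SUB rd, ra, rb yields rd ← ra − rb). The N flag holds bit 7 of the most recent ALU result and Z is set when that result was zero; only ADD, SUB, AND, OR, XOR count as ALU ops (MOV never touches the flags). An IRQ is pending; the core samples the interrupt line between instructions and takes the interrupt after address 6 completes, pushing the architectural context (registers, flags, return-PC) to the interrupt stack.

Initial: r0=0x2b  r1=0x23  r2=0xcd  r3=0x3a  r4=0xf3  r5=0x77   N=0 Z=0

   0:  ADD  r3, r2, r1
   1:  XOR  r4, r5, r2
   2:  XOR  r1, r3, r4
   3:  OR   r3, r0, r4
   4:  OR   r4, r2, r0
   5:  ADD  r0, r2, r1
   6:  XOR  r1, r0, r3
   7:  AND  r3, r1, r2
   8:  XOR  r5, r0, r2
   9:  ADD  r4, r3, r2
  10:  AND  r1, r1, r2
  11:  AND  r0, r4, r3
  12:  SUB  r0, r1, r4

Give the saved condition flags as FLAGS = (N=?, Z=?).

FLAGS = (N=1, Z=0)

after  0: r0=0x2b r1=0x23 r2=0xcd r3=0xf0 r4=0xf3 r5=0x77  N=1 Z=0
after  1: r0=0x2b r1=0x23 r2=0xcd r3=0xf0 r4=0xba r5=0x77  N=1 Z=0
after  2: r0=0x2b r1=0x4a r2=0xcd r3=0xf0 r4=0xba r5=0x77  N=0 Z=0
after  3: r0=0x2b r1=0x4a r2=0xcd r3=0xbb r4=0xba r5=0x77  N=1 Z=0
after  4: r0=0x2b r1=0x4a r2=0xcd r3=0xbb r4=0xef r5=0x77  N=1 Z=0
after  5: r0=0x17 r1=0x4a r2=0xcd r3=0xbb r4=0xef r5=0x77  N=0 Z=0
after  6: r0=0x17 r1=0xac r2=0xcd r3=0xbb r4=0xef r5=0x77  N=1 Z=0
-- IRQ taken; context saved, return-PC = 7 --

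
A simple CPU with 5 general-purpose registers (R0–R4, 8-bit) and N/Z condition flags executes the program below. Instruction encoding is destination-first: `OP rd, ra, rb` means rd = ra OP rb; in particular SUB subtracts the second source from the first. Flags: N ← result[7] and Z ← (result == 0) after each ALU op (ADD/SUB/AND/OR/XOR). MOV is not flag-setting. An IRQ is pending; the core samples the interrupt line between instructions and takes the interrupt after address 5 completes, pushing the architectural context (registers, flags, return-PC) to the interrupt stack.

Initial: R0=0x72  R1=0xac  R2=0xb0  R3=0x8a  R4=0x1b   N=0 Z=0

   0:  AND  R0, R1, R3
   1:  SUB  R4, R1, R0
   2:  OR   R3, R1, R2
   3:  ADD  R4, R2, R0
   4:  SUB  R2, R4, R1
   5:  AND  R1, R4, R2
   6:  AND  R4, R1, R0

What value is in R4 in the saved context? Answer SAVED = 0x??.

SAVED = 0x38

after  0: R0=0x88 R1=0xac R2=0xb0 R3=0x8a R4=0x1b  N=1 Z=0
after  1: R0=0x88 R1=0xac R2=0xb0 R3=0x8a R4=0x24  N=0 Z=0
after  2: R0=0x88 R1=0xac R2=0xb0 R3=0xbc R4=0x24  N=1 Z=0
after  3: R0=0x88 R1=0xac R2=0xb0 R3=0xbc R4=0x38  N=0 Z=0
after  4: R0=0x88 R1=0xac R2=0x8c R3=0xbc R4=0x38  N=1 Z=0
after  5: R0=0x88 R1=0x08 R2=0x8c R3=0xbc R4=0x38  N=0 Z=0
-- IRQ taken; context saved, return-PC = 6 --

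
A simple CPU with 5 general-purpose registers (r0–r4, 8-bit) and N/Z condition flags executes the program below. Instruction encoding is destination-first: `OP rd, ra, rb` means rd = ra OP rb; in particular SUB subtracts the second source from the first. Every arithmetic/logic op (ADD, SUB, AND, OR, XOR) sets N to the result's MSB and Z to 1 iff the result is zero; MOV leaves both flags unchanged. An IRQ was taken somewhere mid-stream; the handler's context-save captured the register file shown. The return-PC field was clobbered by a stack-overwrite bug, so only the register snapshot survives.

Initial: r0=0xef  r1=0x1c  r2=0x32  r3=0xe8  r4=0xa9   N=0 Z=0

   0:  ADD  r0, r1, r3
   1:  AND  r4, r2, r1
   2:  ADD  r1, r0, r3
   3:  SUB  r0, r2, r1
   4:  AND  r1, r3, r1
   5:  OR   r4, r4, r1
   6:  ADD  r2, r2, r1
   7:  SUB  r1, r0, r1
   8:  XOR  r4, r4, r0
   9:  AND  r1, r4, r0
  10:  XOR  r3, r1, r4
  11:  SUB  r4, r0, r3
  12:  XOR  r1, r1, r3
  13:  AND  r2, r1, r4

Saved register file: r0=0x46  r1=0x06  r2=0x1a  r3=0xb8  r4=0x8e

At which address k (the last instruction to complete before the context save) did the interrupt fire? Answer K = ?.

K = 11

after  0: r0=0x04 r1=0x1c r2=0x32 r3=0xe8 r4=0xa9  N=0 Z=0
after  1: r0=0x04 r1=0x1c r2=0x32 r3=0xe8 r4=0x10  N=0 Z=0
after  2: r0=0x04 r1=0xec r2=0x32 r3=0xe8 r4=0x10  N=1 Z=0
after  3: r0=0x46 r1=0xec r2=0x32 r3=0xe8 r4=0x10  N=0 Z=0
after  4: r0=0x46 r1=0xe8 r2=0x32 r3=0xe8 r4=0x10  N=1 Z=0
after  5: r0=0x46 r1=0xe8 r2=0x32 r3=0xe8 r4=0xf8  N=1 Z=0
after  6: r0=0x46 r1=0xe8 r2=0x1a r3=0xe8 r4=0xf8  N=0 Z=0
after  7: r0=0x46 r1=0x5e r2=0x1a r3=0xe8 r4=0xf8  N=0 Z=0
after  8: r0=0x46 r1=0x5e r2=0x1a r3=0xe8 r4=0xbe  N=1 Z=0
after  9: r0=0x46 r1=0x06 r2=0x1a r3=0xe8 r4=0xbe  N=0 Z=0
after 10: r0=0x46 r1=0x06 r2=0x1a r3=0xb8 r4=0xbe  N=1 Z=0
after 11: r0=0x46 r1=0x06 r2=0x1a r3=0xb8 r4=0x8e  N=1 Z=0
-- IRQ taken; context saved, return-PC = 12 --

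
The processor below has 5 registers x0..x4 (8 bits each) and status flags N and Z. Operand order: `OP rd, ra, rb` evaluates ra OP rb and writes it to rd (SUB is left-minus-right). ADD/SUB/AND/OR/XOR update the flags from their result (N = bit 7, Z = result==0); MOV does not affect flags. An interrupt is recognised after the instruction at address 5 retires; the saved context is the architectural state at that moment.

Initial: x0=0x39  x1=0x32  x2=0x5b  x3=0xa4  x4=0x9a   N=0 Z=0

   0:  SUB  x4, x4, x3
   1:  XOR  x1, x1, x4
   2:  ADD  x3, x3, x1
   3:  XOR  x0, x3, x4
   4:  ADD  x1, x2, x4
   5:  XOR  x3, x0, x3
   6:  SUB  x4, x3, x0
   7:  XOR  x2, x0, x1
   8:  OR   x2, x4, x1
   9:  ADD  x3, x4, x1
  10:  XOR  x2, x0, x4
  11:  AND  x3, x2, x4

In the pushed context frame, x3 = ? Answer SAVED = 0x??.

after  0: x0=0x39 x1=0x32 x2=0x5b x3=0xa4 x4=0xf6  N=1 Z=0
after  1: x0=0x39 x1=0xc4 x2=0x5b x3=0xa4 x4=0xf6  N=1 Z=0
after  2: x0=0x39 x1=0xc4 x2=0x5b x3=0x68 x4=0xf6  N=0 Z=0
after  3: x0=0x9e x1=0xc4 x2=0x5b x3=0x68 x4=0xf6  N=1 Z=0
after  4: x0=0x9e x1=0x51 x2=0x5b x3=0x68 x4=0xf6  N=0 Z=0
after  5: x0=0x9e x1=0x51 x2=0x5b x3=0xf6 x4=0xf6  N=1 Z=0
-- IRQ taken; context saved, return-PC = 6 --

SAVED = 0xf6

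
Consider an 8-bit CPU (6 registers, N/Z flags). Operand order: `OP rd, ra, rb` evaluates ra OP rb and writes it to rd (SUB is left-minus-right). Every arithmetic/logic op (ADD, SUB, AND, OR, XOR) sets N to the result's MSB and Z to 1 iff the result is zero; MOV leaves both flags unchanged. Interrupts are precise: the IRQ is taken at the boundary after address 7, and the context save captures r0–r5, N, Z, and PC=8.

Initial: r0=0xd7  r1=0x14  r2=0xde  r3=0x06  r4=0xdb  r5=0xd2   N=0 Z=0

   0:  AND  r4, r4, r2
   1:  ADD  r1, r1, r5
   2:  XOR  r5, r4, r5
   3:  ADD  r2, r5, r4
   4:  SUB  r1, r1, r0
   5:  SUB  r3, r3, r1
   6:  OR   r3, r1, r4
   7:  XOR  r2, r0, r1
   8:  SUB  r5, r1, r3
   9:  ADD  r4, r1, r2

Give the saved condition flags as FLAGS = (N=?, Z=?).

FLAGS = (N=1, Z=0)

after  0: r0=0xd7 r1=0x14 r2=0xde r3=0x06 r4=0xda r5=0xd2  N=1 Z=0
after  1: r0=0xd7 r1=0xe6 r2=0xde r3=0x06 r4=0xda r5=0xd2  N=1 Z=0
after  2: r0=0xd7 r1=0xe6 r2=0xde r3=0x06 r4=0xda r5=0x08  N=0 Z=0
after  3: r0=0xd7 r1=0xe6 r2=0xe2 r3=0x06 r4=0xda r5=0x08  N=1 Z=0
after  4: r0=0xd7 r1=0x0f r2=0xe2 r3=0x06 r4=0xda r5=0x08  N=0 Z=0
after  5: r0=0xd7 r1=0x0f r2=0xe2 r3=0xf7 r4=0xda r5=0x08  N=1 Z=0
after  6: r0=0xd7 r1=0x0f r2=0xe2 r3=0xdf r4=0xda r5=0x08  N=1 Z=0
after  7: r0=0xd7 r1=0x0f r2=0xd8 r3=0xdf r4=0xda r5=0x08  N=1 Z=0
-- IRQ taken; context saved, return-PC = 8 --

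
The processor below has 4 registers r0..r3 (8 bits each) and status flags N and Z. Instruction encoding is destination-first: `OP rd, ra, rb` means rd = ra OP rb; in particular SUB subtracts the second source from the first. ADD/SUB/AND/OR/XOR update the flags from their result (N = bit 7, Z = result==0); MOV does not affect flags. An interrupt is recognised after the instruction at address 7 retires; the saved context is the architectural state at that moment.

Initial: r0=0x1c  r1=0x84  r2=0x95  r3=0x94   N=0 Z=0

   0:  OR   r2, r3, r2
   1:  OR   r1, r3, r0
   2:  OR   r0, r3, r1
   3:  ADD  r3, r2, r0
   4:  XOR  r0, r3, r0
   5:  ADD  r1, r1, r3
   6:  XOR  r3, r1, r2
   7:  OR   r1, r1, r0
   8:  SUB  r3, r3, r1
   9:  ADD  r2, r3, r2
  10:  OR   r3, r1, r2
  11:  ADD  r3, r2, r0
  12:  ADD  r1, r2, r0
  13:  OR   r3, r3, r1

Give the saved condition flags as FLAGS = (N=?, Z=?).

after  0: r0=0x1c r1=0x84 r2=0x95 r3=0x94  N=1 Z=0
after  1: r0=0x1c r1=0x9c r2=0x95 r3=0x94  N=1 Z=0
after  2: r0=0x9c r1=0x9c r2=0x95 r3=0x94  N=1 Z=0
after  3: r0=0x9c r1=0x9c r2=0x95 r3=0x31  N=0 Z=0
after  4: r0=0xad r1=0x9c r2=0x95 r3=0x31  N=1 Z=0
after  5: r0=0xad r1=0xcd r2=0x95 r3=0x31  N=1 Z=0
after  6: r0=0xad r1=0xcd r2=0x95 r3=0x58  N=0 Z=0
after  7: r0=0xad r1=0xed r2=0x95 r3=0x58  N=1 Z=0
-- IRQ taken; context saved, return-PC = 8 --

FLAGS = (N=1, Z=0)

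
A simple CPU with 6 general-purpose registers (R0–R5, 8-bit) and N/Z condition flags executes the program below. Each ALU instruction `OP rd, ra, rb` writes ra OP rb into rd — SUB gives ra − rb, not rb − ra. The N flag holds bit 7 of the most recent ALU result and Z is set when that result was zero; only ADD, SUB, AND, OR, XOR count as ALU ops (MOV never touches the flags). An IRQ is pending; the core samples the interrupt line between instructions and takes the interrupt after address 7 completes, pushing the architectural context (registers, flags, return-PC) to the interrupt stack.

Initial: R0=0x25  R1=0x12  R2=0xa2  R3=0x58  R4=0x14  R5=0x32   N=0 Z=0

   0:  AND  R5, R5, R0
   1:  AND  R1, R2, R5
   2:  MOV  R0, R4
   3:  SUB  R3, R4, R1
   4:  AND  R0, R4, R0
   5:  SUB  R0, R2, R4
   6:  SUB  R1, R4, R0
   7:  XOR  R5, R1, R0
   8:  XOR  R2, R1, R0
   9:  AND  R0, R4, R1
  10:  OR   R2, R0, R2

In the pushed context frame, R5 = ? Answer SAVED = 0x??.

SAVED = 0x08

after  0: R0=0x25 R1=0x12 R2=0xa2 R3=0x58 R4=0x14 R5=0x20  N=0 Z=0
after  1: R0=0x25 R1=0x20 R2=0xa2 R3=0x58 R4=0x14 R5=0x20  N=0 Z=0
after  2: R0=0x14 R1=0x20 R2=0xa2 R3=0x58 R4=0x14 R5=0x20  N=0 Z=0
after  3: R0=0x14 R1=0x20 R2=0xa2 R3=0xf4 R4=0x14 R5=0x20  N=1 Z=0
after  4: R0=0x14 R1=0x20 R2=0xa2 R3=0xf4 R4=0x14 R5=0x20  N=0 Z=0
after  5: R0=0x8e R1=0x20 R2=0xa2 R3=0xf4 R4=0x14 R5=0x20  N=1 Z=0
after  6: R0=0x8e R1=0x86 R2=0xa2 R3=0xf4 R4=0x14 R5=0x20  N=1 Z=0
after  7: R0=0x8e R1=0x86 R2=0xa2 R3=0xf4 R4=0x14 R5=0x08  N=0 Z=0
-- IRQ taken; context saved, return-PC = 8 --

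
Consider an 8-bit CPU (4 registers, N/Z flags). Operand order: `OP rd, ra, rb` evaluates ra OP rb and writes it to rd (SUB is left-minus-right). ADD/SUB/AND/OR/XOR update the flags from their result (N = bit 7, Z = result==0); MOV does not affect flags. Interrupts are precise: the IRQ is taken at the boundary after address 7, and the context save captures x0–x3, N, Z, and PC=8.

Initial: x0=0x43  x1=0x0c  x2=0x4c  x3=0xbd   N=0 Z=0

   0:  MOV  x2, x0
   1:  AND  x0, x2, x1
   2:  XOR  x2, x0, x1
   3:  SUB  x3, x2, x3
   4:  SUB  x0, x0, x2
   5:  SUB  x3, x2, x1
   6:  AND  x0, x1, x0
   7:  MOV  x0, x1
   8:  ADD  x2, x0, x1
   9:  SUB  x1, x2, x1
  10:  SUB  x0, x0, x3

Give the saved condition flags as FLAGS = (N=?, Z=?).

after  0: x0=0x43 x1=0x0c x2=0x43 x3=0xbd  N=0 Z=0
after  1: x0=0x00 x1=0x0c x2=0x43 x3=0xbd  N=0 Z=1
after  2: x0=0x00 x1=0x0c x2=0x0c x3=0xbd  N=0 Z=0
after  3: x0=0x00 x1=0x0c x2=0x0c x3=0x4f  N=0 Z=0
after  4: x0=0xf4 x1=0x0c x2=0x0c x3=0x4f  N=1 Z=0
after  5: x0=0xf4 x1=0x0c x2=0x0c x3=0x00  N=0 Z=1
after  6: x0=0x04 x1=0x0c x2=0x0c x3=0x00  N=0 Z=0
after  7: x0=0x0c x1=0x0c x2=0x0c x3=0x00  N=0 Z=0
-- IRQ taken; context saved, return-PC = 8 --

FLAGS = (N=0, Z=0)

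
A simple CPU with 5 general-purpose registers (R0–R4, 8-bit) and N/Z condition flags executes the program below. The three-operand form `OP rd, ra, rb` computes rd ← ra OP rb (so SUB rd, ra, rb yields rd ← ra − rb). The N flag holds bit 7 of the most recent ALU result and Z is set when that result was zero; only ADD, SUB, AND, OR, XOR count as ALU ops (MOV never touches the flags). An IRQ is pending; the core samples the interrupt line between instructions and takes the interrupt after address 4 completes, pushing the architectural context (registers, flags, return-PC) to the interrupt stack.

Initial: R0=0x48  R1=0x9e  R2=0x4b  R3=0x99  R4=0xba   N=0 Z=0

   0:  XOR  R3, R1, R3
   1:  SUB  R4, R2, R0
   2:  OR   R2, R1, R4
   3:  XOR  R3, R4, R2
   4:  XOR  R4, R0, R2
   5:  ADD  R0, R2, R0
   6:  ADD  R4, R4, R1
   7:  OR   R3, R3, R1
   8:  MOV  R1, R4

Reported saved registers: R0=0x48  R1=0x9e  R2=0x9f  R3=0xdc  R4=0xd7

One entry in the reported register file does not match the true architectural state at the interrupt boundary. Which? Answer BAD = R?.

after  0: R0=0x48 R1=0x9e R2=0x4b R3=0x07 R4=0xba  N=0 Z=0
after  1: R0=0x48 R1=0x9e R2=0x4b R3=0x07 R4=0x03  N=0 Z=0
after  2: R0=0x48 R1=0x9e R2=0x9f R3=0x07 R4=0x03  N=1 Z=0
after  3: R0=0x48 R1=0x9e R2=0x9f R3=0x9c R4=0x03  N=1 Z=0
after  4: R0=0x48 R1=0x9e R2=0x9f R3=0x9c R4=0xd7  N=1 Z=0
-- IRQ taken; context saved, return-PC = 5 --
mismatch: R3: reported 0xdc vs actual 0x9c

BAD = R3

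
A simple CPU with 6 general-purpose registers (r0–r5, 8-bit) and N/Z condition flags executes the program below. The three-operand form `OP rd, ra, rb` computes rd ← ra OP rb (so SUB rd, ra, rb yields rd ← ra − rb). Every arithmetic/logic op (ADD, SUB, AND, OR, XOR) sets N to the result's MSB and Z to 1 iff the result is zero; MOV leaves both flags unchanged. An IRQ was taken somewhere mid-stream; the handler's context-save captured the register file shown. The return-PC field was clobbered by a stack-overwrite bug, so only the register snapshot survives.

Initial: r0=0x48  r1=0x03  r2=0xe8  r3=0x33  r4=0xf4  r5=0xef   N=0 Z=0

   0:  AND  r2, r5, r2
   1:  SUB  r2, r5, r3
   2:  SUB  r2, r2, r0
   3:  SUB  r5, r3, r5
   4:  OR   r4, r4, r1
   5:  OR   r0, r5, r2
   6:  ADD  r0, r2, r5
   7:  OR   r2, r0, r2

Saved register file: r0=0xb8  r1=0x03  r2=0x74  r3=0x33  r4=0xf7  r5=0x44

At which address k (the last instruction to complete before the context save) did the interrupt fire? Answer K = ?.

after  0: r0=0x48 r1=0x03 r2=0xe8 r3=0x33 r4=0xf4 r5=0xef  N=1 Z=0
after  1: r0=0x48 r1=0x03 r2=0xbc r3=0x33 r4=0xf4 r5=0xef  N=1 Z=0
after  2: r0=0x48 r1=0x03 r2=0x74 r3=0x33 r4=0xf4 r5=0xef  N=0 Z=0
after  3: r0=0x48 r1=0x03 r2=0x74 r3=0x33 r4=0xf4 r5=0x44  N=0 Z=0
after  4: r0=0x48 r1=0x03 r2=0x74 r3=0x33 r4=0xf7 r5=0x44  N=1 Z=0
after  5: r0=0x74 r1=0x03 r2=0x74 r3=0x33 r4=0xf7 r5=0x44  N=0 Z=0
after  6: r0=0xb8 r1=0x03 r2=0x74 r3=0x33 r4=0xf7 r5=0x44  N=1 Z=0
-- IRQ taken; context saved, return-PC = 7 --

K = 6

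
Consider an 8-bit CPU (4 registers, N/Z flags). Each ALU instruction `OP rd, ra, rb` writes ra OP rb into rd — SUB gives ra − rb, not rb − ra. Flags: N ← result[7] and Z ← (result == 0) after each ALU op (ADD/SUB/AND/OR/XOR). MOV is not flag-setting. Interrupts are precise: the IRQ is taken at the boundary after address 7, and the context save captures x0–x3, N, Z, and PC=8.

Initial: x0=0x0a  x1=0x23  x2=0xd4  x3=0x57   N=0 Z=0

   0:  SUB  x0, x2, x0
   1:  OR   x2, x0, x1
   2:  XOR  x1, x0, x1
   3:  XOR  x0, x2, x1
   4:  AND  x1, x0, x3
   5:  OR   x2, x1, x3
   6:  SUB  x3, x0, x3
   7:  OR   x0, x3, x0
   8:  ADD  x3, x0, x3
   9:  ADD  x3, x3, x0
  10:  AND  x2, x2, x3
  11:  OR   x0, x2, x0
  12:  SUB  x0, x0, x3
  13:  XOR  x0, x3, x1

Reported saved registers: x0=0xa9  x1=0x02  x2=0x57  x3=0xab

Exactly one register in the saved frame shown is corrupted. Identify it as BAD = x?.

BAD = x0

after  0: x0=0xca x1=0x23 x2=0xd4 x3=0x57  N=1 Z=0
after  1: x0=0xca x1=0x23 x2=0xeb x3=0x57  N=1 Z=0
after  2: x0=0xca x1=0xe9 x2=0xeb x3=0x57  N=1 Z=0
after  3: x0=0x02 x1=0xe9 x2=0xeb x3=0x57  N=0 Z=0
after  4: x0=0x02 x1=0x02 x2=0xeb x3=0x57  N=0 Z=0
after  5: x0=0x02 x1=0x02 x2=0x57 x3=0x57  N=0 Z=0
after  6: x0=0x02 x1=0x02 x2=0x57 x3=0xab  N=1 Z=0
after  7: x0=0xab x1=0x02 x2=0x57 x3=0xab  N=1 Z=0
-- IRQ taken; context saved, return-PC = 8 --
mismatch: x0: reported 0xa9 vs actual 0xab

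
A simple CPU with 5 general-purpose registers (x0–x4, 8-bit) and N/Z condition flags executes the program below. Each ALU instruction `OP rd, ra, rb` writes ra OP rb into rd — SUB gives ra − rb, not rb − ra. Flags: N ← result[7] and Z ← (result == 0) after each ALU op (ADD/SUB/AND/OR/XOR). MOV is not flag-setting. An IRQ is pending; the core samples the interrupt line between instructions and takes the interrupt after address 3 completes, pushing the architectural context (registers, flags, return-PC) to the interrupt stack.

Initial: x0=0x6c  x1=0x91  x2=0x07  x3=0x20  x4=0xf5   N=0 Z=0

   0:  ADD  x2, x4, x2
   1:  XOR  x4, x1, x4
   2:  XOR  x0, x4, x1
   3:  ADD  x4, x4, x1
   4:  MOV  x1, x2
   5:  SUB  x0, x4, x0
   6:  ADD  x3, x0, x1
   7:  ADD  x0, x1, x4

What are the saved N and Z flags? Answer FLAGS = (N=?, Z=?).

after  0: x0=0x6c x1=0x91 x2=0xfc x3=0x20 x4=0xf5  N=1 Z=0
after  1: x0=0x6c x1=0x91 x2=0xfc x3=0x20 x4=0x64  N=0 Z=0
after  2: x0=0xf5 x1=0x91 x2=0xfc x3=0x20 x4=0x64  N=1 Z=0
after  3: x0=0xf5 x1=0x91 x2=0xfc x3=0x20 x4=0xf5  N=1 Z=0
-- IRQ taken; context saved, return-PC = 4 --

FLAGS = (N=1, Z=0)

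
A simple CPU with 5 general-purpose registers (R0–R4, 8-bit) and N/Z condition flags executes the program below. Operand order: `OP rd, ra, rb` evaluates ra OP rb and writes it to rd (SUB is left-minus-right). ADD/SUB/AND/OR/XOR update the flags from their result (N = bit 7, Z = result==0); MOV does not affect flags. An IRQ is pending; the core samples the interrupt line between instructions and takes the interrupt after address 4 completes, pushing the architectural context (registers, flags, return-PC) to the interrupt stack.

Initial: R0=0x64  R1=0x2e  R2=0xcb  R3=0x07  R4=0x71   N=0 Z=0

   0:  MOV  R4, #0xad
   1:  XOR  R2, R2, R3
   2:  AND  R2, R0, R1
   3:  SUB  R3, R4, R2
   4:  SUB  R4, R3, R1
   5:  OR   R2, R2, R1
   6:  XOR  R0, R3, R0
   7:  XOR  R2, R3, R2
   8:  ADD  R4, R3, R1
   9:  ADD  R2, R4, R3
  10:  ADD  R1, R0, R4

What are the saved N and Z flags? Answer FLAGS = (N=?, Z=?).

FLAGS = (N=0, Z=0)

after  0: R0=0x64 R1=0x2e R2=0xcb R3=0x07 R4=0xad  N=0 Z=0
after  1: R0=0x64 R1=0x2e R2=0xcc R3=0x07 R4=0xad  N=1 Z=0
after  2: R0=0x64 R1=0x2e R2=0x24 R3=0x07 R4=0xad  N=0 Z=0
after  3: R0=0x64 R1=0x2e R2=0x24 R3=0x89 R4=0xad  N=1 Z=0
after  4: R0=0x64 R1=0x2e R2=0x24 R3=0x89 R4=0x5b  N=0 Z=0
-- IRQ taken; context saved, return-PC = 5 --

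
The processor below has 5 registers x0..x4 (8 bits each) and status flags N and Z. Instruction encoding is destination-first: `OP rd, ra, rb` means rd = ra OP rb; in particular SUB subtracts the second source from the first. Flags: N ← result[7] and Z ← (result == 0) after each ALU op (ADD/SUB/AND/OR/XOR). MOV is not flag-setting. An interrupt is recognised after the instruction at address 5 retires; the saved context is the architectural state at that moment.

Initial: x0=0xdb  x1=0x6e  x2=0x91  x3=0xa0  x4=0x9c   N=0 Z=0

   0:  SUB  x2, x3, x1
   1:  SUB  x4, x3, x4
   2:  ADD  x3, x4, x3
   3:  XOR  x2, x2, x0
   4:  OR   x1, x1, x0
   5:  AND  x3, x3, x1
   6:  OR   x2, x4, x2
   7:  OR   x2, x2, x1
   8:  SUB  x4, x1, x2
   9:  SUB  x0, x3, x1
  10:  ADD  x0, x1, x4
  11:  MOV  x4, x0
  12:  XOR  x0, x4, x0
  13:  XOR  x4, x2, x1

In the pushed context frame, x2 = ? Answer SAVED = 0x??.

after  0: x0=0xdb x1=0x6e x2=0x32 x3=0xa0 x4=0x9c  N=0 Z=0
after  1: x0=0xdb x1=0x6e x2=0x32 x3=0xa0 x4=0x04  N=0 Z=0
after  2: x0=0xdb x1=0x6e x2=0x32 x3=0xa4 x4=0x04  N=1 Z=0
after  3: x0=0xdb x1=0x6e x2=0xe9 x3=0xa4 x4=0x04  N=1 Z=0
after  4: x0=0xdb x1=0xff x2=0xe9 x3=0xa4 x4=0x04  N=1 Z=0
after  5: x0=0xdb x1=0xff x2=0xe9 x3=0xa4 x4=0x04  N=1 Z=0
-- IRQ taken; context saved, return-PC = 6 --

SAVED = 0xe9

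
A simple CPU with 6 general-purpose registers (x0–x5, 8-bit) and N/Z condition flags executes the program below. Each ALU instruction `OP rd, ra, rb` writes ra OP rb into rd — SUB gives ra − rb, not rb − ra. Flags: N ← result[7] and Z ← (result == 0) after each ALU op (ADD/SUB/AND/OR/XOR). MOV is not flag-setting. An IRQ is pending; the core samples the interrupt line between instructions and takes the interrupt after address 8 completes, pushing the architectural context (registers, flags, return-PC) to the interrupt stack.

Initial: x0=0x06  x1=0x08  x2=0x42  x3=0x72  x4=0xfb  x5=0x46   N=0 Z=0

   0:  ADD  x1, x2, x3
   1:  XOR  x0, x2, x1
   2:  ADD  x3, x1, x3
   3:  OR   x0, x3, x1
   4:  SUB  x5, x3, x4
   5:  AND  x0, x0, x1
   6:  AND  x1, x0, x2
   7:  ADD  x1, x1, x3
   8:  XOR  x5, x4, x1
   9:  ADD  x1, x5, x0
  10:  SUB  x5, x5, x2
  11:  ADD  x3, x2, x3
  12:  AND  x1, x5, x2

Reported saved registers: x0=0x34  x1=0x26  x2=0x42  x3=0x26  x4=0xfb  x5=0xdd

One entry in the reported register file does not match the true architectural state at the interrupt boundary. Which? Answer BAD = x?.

after  0: x0=0x06 x1=0xb4 x2=0x42 x3=0x72 x4=0xfb x5=0x46  N=1 Z=0
after  1: x0=0xf6 x1=0xb4 x2=0x42 x3=0x72 x4=0xfb x5=0x46  N=1 Z=0
after  2: x0=0xf6 x1=0xb4 x2=0x42 x3=0x26 x4=0xfb x5=0x46  N=0 Z=0
after  3: x0=0xb6 x1=0xb4 x2=0x42 x3=0x26 x4=0xfb x5=0x46  N=1 Z=0
after  4: x0=0xb6 x1=0xb4 x2=0x42 x3=0x26 x4=0xfb x5=0x2b  N=0 Z=0
after  5: x0=0xb4 x1=0xb4 x2=0x42 x3=0x26 x4=0xfb x5=0x2b  N=1 Z=0
after  6: x0=0xb4 x1=0x00 x2=0x42 x3=0x26 x4=0xfb x5=0x2b  N=0 Z=1
after  7: x0=0xb4 x1=0x26 x2=0x42 x3=0x26 x4=0xfb x5=0x2b  N=0 Z=0
after  8: x0=0xb4 x1=0x26 x2=0x42 x3=0x26 x4=0xfb x5=0xdd  N=1 Z=0
-- IRQ taken; context saved, return-PC = 9 --
mismatch: x0: reported 0x34 vs actual 0xb4

BAD = x0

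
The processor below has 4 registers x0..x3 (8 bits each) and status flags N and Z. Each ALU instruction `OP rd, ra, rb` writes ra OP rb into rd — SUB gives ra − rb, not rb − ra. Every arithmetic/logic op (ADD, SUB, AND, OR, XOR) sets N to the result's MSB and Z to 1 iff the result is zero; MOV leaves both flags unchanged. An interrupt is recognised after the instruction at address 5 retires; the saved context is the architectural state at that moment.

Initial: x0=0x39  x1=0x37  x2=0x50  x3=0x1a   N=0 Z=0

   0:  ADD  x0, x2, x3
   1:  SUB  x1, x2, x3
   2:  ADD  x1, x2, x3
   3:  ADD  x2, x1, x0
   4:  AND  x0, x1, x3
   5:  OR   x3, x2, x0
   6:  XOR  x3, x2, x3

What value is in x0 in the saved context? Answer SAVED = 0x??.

after  0: x0=0x6a x1=0x37 x2=0x50 x3=0x1a  N=0 Z=0
after  1: x0=0x6a x1=0x36 x2=0x50 x3=0x1a  N=0 Z=0
after  2: x0=0x6a x1=0x6a x2=0x50 x3=0x1a  N=0 Z=0
after  3: x0=0x6a x1=0x6a x2=0xd4 x3=0x1a  N=1 Z=0
after  4: x0=0x0a x1=0x6a x2=0xd4 x3=0x1a  N=0 Z=0
after  5: x0=0x0a x1=0x6a x2=0xd4 x3=0xde  N=1 Z=0
-- IRQ taken; context saved, return-PC = 6 --

SAVED = 0x0a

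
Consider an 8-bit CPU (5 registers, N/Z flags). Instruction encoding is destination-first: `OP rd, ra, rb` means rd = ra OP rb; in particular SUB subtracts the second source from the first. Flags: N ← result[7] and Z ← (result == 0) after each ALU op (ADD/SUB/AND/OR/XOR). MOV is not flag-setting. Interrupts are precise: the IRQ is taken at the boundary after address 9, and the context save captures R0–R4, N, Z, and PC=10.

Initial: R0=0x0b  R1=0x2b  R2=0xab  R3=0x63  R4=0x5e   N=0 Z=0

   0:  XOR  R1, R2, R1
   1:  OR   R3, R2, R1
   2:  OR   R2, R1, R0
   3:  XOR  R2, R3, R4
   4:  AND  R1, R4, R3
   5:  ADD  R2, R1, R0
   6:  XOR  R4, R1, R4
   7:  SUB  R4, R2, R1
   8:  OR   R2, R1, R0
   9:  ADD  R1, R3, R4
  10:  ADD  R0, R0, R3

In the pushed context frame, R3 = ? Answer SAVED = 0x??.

SAVED = 0xab

after  0: R0=0x0b R1=0x80 R2=0xab R3=0x63 R4=0x5e  N=1 Z=0
after  1: R0=0x0b R1=0x80 R2=0xab R3=0xab R4=0x5e  N=1 Z=0
after  2: R0=0x0b R1=0x80 R2=0x8b R3=0xab R4=0x5e  N=1 Z=0
after  3: R0=0x0b R1=0x80 R2=0xf5 R3=0xab R4=0x5e  N=1 Z=0
after  4: R0=0x0b R1=0x0a R2=0xf5 R3=0xab R4=0x5e  N=0 Z=0
after  5: R0=0x0b R1=0x0a R2=0x15 R3=0xab R4=0x5e  N=0 Z=0
after  6: R0=0x0b R1=0x0a R2=0x15 R3=0xab R4=0x54  N=0 Z=0
after  7: R0=0x0b R1=0x0a R2=0x15 R3=0xab R4=0x0b  N=0 Z=0
after  8: R0=0x0b R1=0x0a R2=0x0b R3=0xab R4=0x0b  N=0 Z=0
after  9: R0=0x0b R1=0xb6 R2=0x0b R3=0xab R4=0x0b  N=1 Z=0
-- IRQ taken; context saved, return-PC = 10 --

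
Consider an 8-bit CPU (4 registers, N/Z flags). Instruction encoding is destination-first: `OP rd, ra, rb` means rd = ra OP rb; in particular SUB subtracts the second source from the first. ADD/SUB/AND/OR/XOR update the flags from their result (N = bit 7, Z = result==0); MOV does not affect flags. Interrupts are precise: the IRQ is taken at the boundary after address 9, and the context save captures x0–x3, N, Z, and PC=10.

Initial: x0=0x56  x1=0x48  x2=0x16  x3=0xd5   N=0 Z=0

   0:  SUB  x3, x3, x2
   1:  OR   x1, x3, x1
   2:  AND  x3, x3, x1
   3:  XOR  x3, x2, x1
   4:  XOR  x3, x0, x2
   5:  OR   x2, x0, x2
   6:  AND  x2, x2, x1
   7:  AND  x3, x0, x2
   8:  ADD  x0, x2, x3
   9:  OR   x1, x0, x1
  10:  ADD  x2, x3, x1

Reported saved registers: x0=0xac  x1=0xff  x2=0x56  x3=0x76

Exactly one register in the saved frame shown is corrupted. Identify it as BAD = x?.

BAD = x3

after  0: x0=0x56 x1=0x48 x2=0x16 x3=0xbf  N=1 Z=0
after  1: x0=0x56 x1=0xff x2=0x16 x3=0xbf  N=1 Z=0
after  2: x0=0x56 x1=0xff x2=0x16 x3=0xbf  N=1 Z=0
after  3: x0=0x56 x1=0xff x2=0x16 x3=0xe9  N=1 Z=0
after  4: x0=0x56 x1=0xff x2=0x16 x3=0x40  N=0 Z=0
after  5: x0=0x56 x1=0xff x2=0x56 x3=0x40  N=0 Z=0
after  6: x0=0x56 x1=0xff x2=0x56 x3=0x40  N=0 Z=0
after  7: x0=0x56 x1=0xff x2=0x56 x3=0x56  N=0 Z=0
after  8: x0=0xac x1=0xff x2=0x56 x3=0x56  N=1 Z=0
after  9: x0=0xac x1=0xff x2=0x56 x3=0x56  N=1 Z=0
-- IRQ taken; context saved, return-PC = 10 --
mismatch: x3: reported 0x76 vs actual 0x56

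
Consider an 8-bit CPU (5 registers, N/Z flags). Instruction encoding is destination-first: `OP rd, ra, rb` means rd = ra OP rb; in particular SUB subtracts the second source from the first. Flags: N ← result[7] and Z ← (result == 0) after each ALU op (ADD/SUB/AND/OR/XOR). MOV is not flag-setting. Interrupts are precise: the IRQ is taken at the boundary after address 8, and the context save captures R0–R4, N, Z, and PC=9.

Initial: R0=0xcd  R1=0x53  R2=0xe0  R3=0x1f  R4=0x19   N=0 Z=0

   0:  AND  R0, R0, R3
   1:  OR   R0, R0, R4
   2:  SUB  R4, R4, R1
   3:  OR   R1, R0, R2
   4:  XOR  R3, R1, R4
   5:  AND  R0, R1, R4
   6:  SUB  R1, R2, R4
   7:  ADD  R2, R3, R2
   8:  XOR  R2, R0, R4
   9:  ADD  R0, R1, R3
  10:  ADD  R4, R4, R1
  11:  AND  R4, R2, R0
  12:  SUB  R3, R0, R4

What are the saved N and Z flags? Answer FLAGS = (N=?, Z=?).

FLAGS = (N=0, Z=0)

after  0: R0=0x0d R1=0x53 R2=0xe0 R3=0x1f R4=0x19  N=0 Z=0
after  1: R0=0x1d R1=0x53 R2=0xe0 R3=0x1f R4=0x19  N=0 Z=0
after  2: R0=0x1d R1=0x53 R2=0xe0 R3=0x1f R4=0xc6  N=1 Z=0
after  3: R0=0x1d R1=0xfd R2=0xe0 R3=0x1f R4=0xc6  N=1 Z=0
after  4: R0=0x1d R1=0xfd R2=0xe0 R3=0x3b R4=0xc6  N=0 Z=0
after  5: R0=0xc4 R1=0xfd R2=0xe0 R3=0x3b R4=0xc6  N=1 Z=0
after  6: R0=0xc4 R1=0x1a R2=0xe0 R3=0x3b R4=0xc6  N=0 Z=0
after  7: R0=0xc4 R1=0x1a R2=0x1b R3=0x3b R4=0xc6  N=0 Z=0
after  8: R0=0xc4 R1=0x1a R2=0x02 R3=0x3b R4=0xc6  N=0 Z=0
-- IRQ taken; context saved, return-PC = 9 --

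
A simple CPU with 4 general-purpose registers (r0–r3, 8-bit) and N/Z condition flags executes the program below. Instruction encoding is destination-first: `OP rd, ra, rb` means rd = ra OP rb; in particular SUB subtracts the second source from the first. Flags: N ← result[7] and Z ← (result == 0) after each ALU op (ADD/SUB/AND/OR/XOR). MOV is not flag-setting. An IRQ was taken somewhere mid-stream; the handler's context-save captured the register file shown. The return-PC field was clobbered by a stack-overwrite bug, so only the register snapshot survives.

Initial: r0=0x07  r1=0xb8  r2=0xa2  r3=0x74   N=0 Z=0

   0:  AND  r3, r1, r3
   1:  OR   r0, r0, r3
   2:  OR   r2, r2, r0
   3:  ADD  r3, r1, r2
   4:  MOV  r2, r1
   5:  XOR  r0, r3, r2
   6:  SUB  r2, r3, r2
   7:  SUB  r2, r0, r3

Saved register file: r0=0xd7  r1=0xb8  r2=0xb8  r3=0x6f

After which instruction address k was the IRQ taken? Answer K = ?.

K = 5

after  0: r0=0x07 r1=0xb8 r2=0xa2 r3=0x30  N=0 Z=0
after  1: r0=0x37 r1=0xb8 r2=0xa2 r3=0x30  N=0 Z=0
after  2: r0=0x37 r1=0xb8 r2=0xb7 r3=0x30  N=1 Z=0
after  3: r0=0x37 r1=0xb8 r2=0xb7 r3=0x6f  N=0 Z=0
after  4: r0=0x37 r1=0xb8 r2=0xb8 r3=0x6f  N=0 Z=0
after  5: r0=0xd7 r1=0xb8 r2=0xb8 r3=0x6f  N=1 Z=0
-- IRQ taken; context saved, return-PC = 6 --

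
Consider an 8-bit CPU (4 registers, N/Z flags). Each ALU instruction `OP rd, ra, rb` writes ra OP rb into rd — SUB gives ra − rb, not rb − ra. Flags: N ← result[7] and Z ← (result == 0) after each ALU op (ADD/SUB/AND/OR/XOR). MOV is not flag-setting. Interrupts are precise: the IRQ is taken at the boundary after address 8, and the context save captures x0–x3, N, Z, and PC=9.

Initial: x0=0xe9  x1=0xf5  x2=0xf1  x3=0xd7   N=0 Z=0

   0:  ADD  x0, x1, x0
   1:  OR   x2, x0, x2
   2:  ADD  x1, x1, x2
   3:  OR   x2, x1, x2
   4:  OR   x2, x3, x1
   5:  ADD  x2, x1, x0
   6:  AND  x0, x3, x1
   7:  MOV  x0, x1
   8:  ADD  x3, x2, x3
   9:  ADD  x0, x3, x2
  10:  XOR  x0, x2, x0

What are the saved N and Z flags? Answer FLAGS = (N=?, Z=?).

after  0: x0=0xde x1=0xf5 x2=0xf1 x3=0xd7  N=1 Z=0
after  1: x0=0xde x1=0xf5 x2=0xff x3=0xd7  N=1 Z=0
after  2: x0=0xde x1=0xf4 x2=0xff x3=0xd7  N=1 Z=0
after  3: x0=0xde x1=0xf4 x2=0xff x3=0xd7  N=1 Z=0
after  4: x0=0xde x1=0xf4 x2=0xf7 x3=0xd7  N=1 Z=0
after  5: x0=0xde x1=0xf4 x2=0xd2 x3=0xd7  N=1 Z=0
after  6: x0=0xd4 x1=0xf4 x2=0xd2 x3=0xd7  N=1 Z=0
after  7: x0=0xf4 x1=0xf4 x2=0xd2 x3=0xd7  N=1 Z=0
after  8: x0=0xf4 x1=0xf4 x2=0xd2 x3=0xa9  N=1 Z=0
-- IRQ taken; context saved, return-PC = 9 --

FLAGS = (N=1, Z=0)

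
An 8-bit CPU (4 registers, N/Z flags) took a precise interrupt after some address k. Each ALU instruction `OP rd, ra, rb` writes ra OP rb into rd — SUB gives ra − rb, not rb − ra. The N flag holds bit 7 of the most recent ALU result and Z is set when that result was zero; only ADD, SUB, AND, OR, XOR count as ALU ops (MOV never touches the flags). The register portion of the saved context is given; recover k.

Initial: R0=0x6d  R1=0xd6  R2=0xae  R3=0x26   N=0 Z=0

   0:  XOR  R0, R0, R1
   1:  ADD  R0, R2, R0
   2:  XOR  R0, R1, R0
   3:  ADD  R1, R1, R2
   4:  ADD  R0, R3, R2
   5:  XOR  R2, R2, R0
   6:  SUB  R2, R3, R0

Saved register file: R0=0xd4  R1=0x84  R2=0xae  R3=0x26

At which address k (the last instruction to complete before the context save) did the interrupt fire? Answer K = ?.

after  0: R0=0xbb R1=0xd6 R2=0xae R3=0x26  N=1 Z=0
after  1: R0=0x69 R1=0xd6 R2=0xae R3=0x26  N=0 Z=0
after  2: R0=0xbf R1=0xd6 R2=0xae R3=0x26  N=1 Z=0
after  3: R0=0xbf R1=0x84 R2=0xae R3=0x26  N=1 Z=0
after  4: R0=0xd4 R1=0x84 R2=0xae R3=0x26  N=1 Z=0
-- IRQ taken; context saved, return-PC = 5 --

K = 4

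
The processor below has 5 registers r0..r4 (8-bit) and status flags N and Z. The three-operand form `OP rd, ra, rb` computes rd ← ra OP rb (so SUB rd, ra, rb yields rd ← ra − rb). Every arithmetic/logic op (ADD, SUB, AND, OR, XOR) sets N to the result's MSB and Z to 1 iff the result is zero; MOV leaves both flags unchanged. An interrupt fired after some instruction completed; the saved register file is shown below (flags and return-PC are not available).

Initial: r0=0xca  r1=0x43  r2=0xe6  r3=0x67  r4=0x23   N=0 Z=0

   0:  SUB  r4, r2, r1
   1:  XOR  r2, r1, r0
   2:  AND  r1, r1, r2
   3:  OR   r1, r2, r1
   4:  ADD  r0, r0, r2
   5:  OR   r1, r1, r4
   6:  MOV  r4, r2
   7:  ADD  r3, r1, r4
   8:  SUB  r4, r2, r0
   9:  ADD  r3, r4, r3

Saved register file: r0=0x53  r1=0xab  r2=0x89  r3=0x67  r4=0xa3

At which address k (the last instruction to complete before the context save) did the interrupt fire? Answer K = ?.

K = 5

after  0: r0=0xca r1=0x43 r2=0xe6 r3=0x67 r4=0xa3  N=1 Z=0
after  1: r0=0xca r1=0x43 r2=0x89 r3=0x67 r4=0xa3  N=1 Z=0
after  2: r0=0xca r1=0x01 r2=0x89 r3=0x67 r4=0xa3  N=0 Z=0
after  3: r0=0xca r1=0x89 r2=0x89 r3=0x67 r4=0xa3  N=1 Z=0
after  4: r0=0x53 r1=0x89 r2=0x89 r3=0x67 r4=0xa3  N=0 Z=0
after  5: r0=0x53 r1=0xab r2=0x89 r3=0x67 r4=0xa3  N=1 Z=0
-- IRQ taken; context saved, return-PC = 6 --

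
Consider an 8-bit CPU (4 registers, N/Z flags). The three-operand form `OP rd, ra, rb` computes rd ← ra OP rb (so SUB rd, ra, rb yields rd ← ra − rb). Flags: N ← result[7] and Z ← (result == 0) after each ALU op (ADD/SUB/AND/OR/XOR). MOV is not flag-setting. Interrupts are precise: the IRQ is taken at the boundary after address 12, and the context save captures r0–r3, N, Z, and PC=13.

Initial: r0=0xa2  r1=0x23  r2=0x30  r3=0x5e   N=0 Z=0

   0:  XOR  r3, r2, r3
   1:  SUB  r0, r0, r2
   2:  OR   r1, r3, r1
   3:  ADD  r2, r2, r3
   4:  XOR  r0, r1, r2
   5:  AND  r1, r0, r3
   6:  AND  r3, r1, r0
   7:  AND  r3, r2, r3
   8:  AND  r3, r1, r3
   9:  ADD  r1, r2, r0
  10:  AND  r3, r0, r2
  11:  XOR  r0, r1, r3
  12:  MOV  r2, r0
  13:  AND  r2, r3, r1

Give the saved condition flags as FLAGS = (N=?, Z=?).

FLAGS = (N=0, Z=0)

after  0: r0=0xa2 r1=0x23 r2=0x30 r3=0x6e  N=0 Z=0
after  1: r0=0x72 r1=0x23 r2=0x30 r3=0x6e  N=0 Z=0
after  2: r0=0x72 r1=0x6f r2=0x30 r3=0x6e  N=0 Z=0
after  3: r0=0x72 r1=0x6f r2=0x9e r3=0x6e  N=1 Z=0
after  4: r0=0xf1 r1=0x6f r2=0x9e r3=0x6e  N=1 Z=0
after  5: r0=0xf1 r1=0x60 r2=0x9e r3=0x6e  N=0 Z=0
after  6: r0=0xf1 r1=0x60 r2=0x9e r3=0x60  N=0 Z=0
after  7: r0=0xf1 r1=0x60 r2=0x9e r3=0x00  N=0 Z=1
after  8: r0=0xf1 r1=0x60 r2=0x9e r3=0x00  N=0 Z=1
after  9: r0=0xf1 r1=0x8f r2=0x9e r3=0x00  N=1 Z=0
after 10: r0=0xf1 r1=0x8f r2=0x9e r3=0x90  N=1 Z=0
after 11: r0=0x1f r1=0x8f r2=0x9e r3=0x90  N=0 Z=0
after 12: r0=0x1f r1=0x8f r2=0x1f r3=0x90  N=0 Z=0
-- IRQ taken; context saved, return-PC = 13 --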